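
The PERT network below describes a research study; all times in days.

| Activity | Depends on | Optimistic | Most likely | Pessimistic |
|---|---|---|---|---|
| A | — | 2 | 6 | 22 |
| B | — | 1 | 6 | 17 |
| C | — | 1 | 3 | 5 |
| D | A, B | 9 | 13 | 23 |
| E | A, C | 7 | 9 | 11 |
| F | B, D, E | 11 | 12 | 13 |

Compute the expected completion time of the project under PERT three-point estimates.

te_A = (2 + 4·6 + 22)/6 = 48/6 = 8
te_B = (1 + 4·6 + 17)/6 = 42/6 = 7
te_C = (1 + 4·3 + 5)/6 = 18/6 = 3
te_D = (9 + 4·13 + 23)/6 = 84/6 = 14
te_E = (7 + 4·9 + 11)/6 = 54/6 = 9
te_F = (11 + 4·12 + 13)/6 = 72/6 = 12

Forward pass:
ES_A = 0; EF_A = 8
ES_B = 0; EF_B = 7
ES_C = 0; EF_C = 3
ES_D = max(EF_A=8, EF_B=7) = 8; EF_D = 8+14 = 22
ES_E = max(EF_A=8, EF_C=3) = 8; EF_E = 8+9 = 17
ES_F = max(EF_B=7, EF_D=22, EF_E=17) = 22; EF_F = 22+12 = 34
Expected project duration μ = 34 days. Critical path: A → D → F.

34 days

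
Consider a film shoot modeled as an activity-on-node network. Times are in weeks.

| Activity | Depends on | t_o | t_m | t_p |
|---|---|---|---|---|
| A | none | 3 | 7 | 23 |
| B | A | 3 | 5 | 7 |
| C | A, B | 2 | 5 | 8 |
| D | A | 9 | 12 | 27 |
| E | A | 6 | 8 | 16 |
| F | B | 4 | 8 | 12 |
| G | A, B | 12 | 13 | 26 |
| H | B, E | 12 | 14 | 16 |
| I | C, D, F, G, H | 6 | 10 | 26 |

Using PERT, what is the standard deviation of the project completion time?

5.04 weeks

te_A = (3 + 4·7 + 23)/6 = 54/6 = 9; σ²_A = ((23−3)/6)² = 11.111
te_B = (3 + 4·5 + 7)/6 = 30/6 = 5; σ²_B = ((7−3)/6)² = 0.444
te_C = (2 + 4·5 + 8)/6 = 30/6 = 5; σ²_C = ((8−2)/6)² = 1.000
te_D = (9 + 4·12 + 27)/6 = 84/6 = 14; σ²_D = ((27−9)/6)² = 9.000
te_E = (6 + 4·8 + 16)/6 = 54/6 = 9; σ²_E = ((16−6)/6)² = 2.778
te_F = (4 + 4·8 + 12)/6 = 48/6 = 8; σ²_F = ((12−4)/6)² = 1.778
te_G = (12 + 4·13 + 26)/6 = 90/6 = 15; σ²_G = ((26−12)/6)² = 5.444
te_H = (12 + 4·14 + 16)/6 = 84/6 = 14; σ²_H = ((16−12)/6)² = 0.444
te_I = (6 + 4·10 + 26)/6 = 72/6 = 12; σ²_I = ((26−6)/6)² = 11.111

Forward pass:
ES_A = 0; EF_A = 9
ES_B = 9; EF_B = 9+5 = 14
ES_C = max(EF_A=9, EF_B=14) = 14; EF_C = 14+5 = 19
ES_D = 9; EF_D = 9+14 = 23
ES_E = 9; EF_E = 9+9 = 18
ES_F = 14; EF_F = 14+8 = 22
ES_G = max(EF_A=9, EF_B=14) = 14; EF_G = 14+15 = 29
ES_H = max(EF_B=14, EF_E=18) = 18; EF_H = 18+14 = 32
ES_I = max(EF_C=19, EF_D=23, EF_F=22, EF_G=29, EF_H=32) = 32; EF_I = 32+12 = 44
Expected project duration μ = 44 weeks. Critical path: A → E → H → I.

Variance along critical path = 11.111 + 2.778 + 0.444 + 11.111 = 25.444
σ = √25.444 = 5.044 weeks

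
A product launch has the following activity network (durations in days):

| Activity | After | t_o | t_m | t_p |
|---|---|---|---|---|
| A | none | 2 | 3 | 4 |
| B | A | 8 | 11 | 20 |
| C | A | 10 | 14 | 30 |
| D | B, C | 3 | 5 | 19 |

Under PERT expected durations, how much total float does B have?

4 days

te_A = (2 + 4·3 + 4)/6 = 18/6 = 3
te_B = (8 + 4·11 + 20)/6 = 72/6 = 12
te_C = (10 + 4·14 + 30)/6 = 96/6 = 16
te_D = (3 + 4·5 + 19)/6 = 42/6 = 7

Forward pass:
ES_A = 0; EF_A = 3
ES_B = 3; EF_B = 3+12 = 15
ES_C = 3; EF_C = 3+16 = 19
ES_D = max(EF_B=15, EF_C=19) = 19; EF_D = 19+7 = 26
Expected project duration μ = 26 days. Critical path: A → C → D.

Backward pass:
LF_D = 26; LS_D = 26−7 = 19
LF_C = LS_D = 19; LS_C = 19−16 = 3
LF_B = LS_D = 19; LS_B = 19−12 = 7
LF_A = min(LS_B=7, LS_C=3) = 3; LS_A = 3−3 = 0
Slack_B = LS_B − ES_B = 7 − 3 = 4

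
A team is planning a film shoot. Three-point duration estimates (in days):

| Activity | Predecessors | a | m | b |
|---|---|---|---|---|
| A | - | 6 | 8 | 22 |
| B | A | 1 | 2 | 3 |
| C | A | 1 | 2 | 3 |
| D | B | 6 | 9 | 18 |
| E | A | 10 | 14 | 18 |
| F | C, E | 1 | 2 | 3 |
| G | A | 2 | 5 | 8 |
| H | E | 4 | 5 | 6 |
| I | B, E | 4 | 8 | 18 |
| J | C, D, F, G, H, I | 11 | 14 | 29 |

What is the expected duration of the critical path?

49 days

te_A = (6 + 4·8 + 22)/6 = 60/6 = 10
te_B = (1 + 4·2 + 3)/6 = 12/6 = 2
te_C = (1 + 4·2 + 3)/6 = 12/6 = 2
te_D = (6 + 4·9 + 18)/6 = 60/6 = 10
te_E = (10 + 4·14 + 18)/6 = 84/6 = 14
te_F = (1 + 4·2 + 3)/6 = 12/6 = 2
te_G = (2 + 4·5 + 8)/6 = 30/6 = 5
te_H = (4 + 4·5 + 6)/6 = 30/6 = 5
te_I = (4 + 4·8 + 18)/6 = 54/6 = 9
te_J = (11 + 4·14 + 29)/6 = 96/6 = 16

Forward pass:
ES_A = 0; EF_A = 10
ES_B = 10; EF_B = 10+2 = 12
ES_C = 10; EF_C = 10+2 = 12
ES_D = 12; EF_D = 12+10 = 22
ES_E = 10; EF_E = 10+14 = 24
ES_F = max(EF_C=12, EF_E=24) = 24; EF_F = 24+2 = 26
ES_G = 10; EF_G = 10+5 = 15
ES_H = 24; EF_H = 24+5 = 29
ES_I = max(EF_B=12, EF_E=24) = 24; EF_I = 24+9 = 33
ES_J = max(EF_C=12, EF_D=22, EF_F=26, EF_G=15, EF_H=29, EF_I=33) = 33; EF_J = 33+16 = 49
Expected project duration μ = 49 days. Critical path: A → E → I → J.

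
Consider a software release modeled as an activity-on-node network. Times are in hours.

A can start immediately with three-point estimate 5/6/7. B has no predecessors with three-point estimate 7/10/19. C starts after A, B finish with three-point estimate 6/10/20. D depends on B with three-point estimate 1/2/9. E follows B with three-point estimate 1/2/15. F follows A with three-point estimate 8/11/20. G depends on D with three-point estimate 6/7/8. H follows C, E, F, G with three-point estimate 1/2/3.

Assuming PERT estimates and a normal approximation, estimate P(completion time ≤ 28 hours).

te_A = (5 + 4·6 + 7)/6 = 36/6 = 6; σ²_A = ((7−5)/6)² = 0.111
te_B = (7 + 4·10 + 19)/6 = 66/6 = 11; σ²_B = ((19−7)/6)² = 4.000
te_C = (6 + 4·10 + 20)/6 = 66/6 = 11; σ²_C = ((20−6)/6)² = 5.444
te_D = (1 + 4·2 + 9)/6 = 18/6 = 3; σ²_D = ((9−1)/6)² = 1.778
te_E = (1 + 4·2 + 15)/6 = 24/6 = 4; σ²_E = ((15−1)/6)² = 5.444
te_F = (8 + 4·11 + 20)/6 = 72/6 = 12; σ²_F = ((20−8)/6)² = 4.000
te_G = (6 + 4·7 + 8)/6 = 42/6 = 7; σ²_G = ((8−6)/6)² = 0.111
te_H = (1 + 4·2 + 3)/6 = 12/6 = 2; σ²_H = ((3−1)/6)² = 0.111

Forward pass:
ES_A = 0; EF_A = 6
ES_B = 0; EF_B = 11
ES_C = max(EF_A=6, EF_B=11) = 11; EF_C = 11+11 = 22
ES_D = 11; EF_D = 11+3 = 14
ES_E = 11; EF_E = 11+4 = 15
ES_F = 6; EF_F = 6+12 = 18
ES_G = 14; EF_G = 14+7 = 21
ES_H = max(EF_C=22, EF_E=15, EF_F=18, EF_G=21) = 22; EF_H = 22+2 = 24
Expected project duration μ = 24 hours. Critical path: B → C → H.

Variance along critical path = 4.000 + 5.444 + 0.111 = 9.556; σ = √9.556 = 3.091 hours.
Z = (28 − 24) / 3.091 = 1.294
P(T ≤ 28) = Φ(1.294) ≈ 0.902

0.902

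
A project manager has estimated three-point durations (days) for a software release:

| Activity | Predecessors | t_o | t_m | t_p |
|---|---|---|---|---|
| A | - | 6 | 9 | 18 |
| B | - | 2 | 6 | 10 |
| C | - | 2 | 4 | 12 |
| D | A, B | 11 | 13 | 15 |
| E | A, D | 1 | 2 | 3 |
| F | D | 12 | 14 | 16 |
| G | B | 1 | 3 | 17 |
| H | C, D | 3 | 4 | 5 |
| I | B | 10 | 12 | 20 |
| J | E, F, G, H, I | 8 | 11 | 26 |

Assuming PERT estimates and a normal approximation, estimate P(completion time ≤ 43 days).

0.030

te_A = (6 + 4·9 + 18)/6 = 60/6 = 10; σ²_A = ((18−6)/6)² = 4.000
te_B = (2 + 4·6 + 10)/6 = 36/6 = 6; σ²_B = ((10−2)/6)² = 1.778
te_C = (2 + 4·4 + 12)/6 = 30/6 = 5; σ²_C = ((12−2)/6)² = 2.778
te_D = (11 + 4·13 + 15)/6 = 78/6 = 13; σ²_D = ((15−11)/6)² = 0.444
te_E = (1 + 4·2 + 3)/6 = 12/6 = 2; σ²_E = ((3−1)/6)² = 0.111
te_F = (12 + 4·14 + 16)/6 = 84/6 = 14; σ²_F = ((16−12)/6)² = 0.444
te_G = (1 + 4·3 + 17)/6 = 30/6 = 5; σ²_G = ((17−1)/6)² = 7.111
te_H = (3 + 4·4 + 5)/6 = 24/6 = 4; σ²_H = ((5−3)/6)² = 0.111
te_I = (10 + 4·12 + 20)/6 = 78/6 = 13; σ²_I = ((20−10)/6)² = 2.778
te_J = (8 + 4·11 + 26)/6 = 78/6 = 13; σ²_J = ((26−8)/6)² = 9.000

Forward pass:
ES_A = 0; EF_A = 10
ES_B = 0; EF_B = 6
ES_C = 0; EF_C = 5
ES_D = max(EF_A=10, EF_B=6) = 10; EF_D = 10+13 = 23
ES_E = max(EF_A=10, EF_D=23) = 23; EF_E = 23+2 = 25
ES_F = 23; EF_F = 23+14 = 37
ES_G = 6; EF_G = 6+5 = 11
ES_H = max(EF_C=5, EF_D=23) = 23; EF_H = 23+4 = 27
ES_I = 6; EF_I = 6+13 = 19
ES_J = max(EF_E=25, EF_F=37, EF_G=11, EF_H=27, EF_I=19) = 37; EF_J = 37+13 = 50
Expected project duration μ = 50 days. Critical path: A → D → F → J.

Variance along critical path = 4.000 + 0.444 + 0.444 + 9.000 = 13.889; σ = √13.889 = 3.727 days.
Z = (43 − 50) / 3.727 = -1.878
P(T ≤ 43) = Φ(-1.878) ≈ 0.030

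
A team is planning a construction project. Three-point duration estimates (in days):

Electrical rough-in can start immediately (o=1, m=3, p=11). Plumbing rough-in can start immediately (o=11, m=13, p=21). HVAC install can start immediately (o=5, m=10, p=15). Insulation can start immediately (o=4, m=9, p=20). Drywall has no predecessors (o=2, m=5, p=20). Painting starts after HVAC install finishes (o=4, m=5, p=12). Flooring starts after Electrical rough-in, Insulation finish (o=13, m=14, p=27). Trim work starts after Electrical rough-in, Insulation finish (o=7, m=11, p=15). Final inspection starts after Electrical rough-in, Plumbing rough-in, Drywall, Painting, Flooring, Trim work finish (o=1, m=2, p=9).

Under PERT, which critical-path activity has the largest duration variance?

te_Electrical rough-in = (1 + 4·3 + 11)/6 = 24/6 = 4; σ²_Electrical rough-in = ((11−1)/6)² = 2.778
te_Plumbing rough-in = (11 + 4·13 + 21)/6 = 84/6 = 14; σ²_Plumbing rough-in = ((21−11)/6)² = 2.778
te_HVAC install = (5 + 4·10 + 15)/6 = 60/6 = 10; σ²_HVAC install = ((15−5)/6)² = 2.778
te_Insulation = (4 + 4·9 + 20)/6 = 60/6 = 10; σ²_Insulation = ((20−4)/6)² = 7.111
te_Drywall = (2 + 4·5 + 20)/6 = 42/6 = 7; σ²_Drywall = ((20−2)/6)² = 9.000
te_Painting = (4 + 4·5 + 12)/6 = 36/6 = 6; σ²_Painting = ((12−4)/6)² = 1.778
te_Flooring = (13 + 4·14 + 27)/6 = 96/6 = 16; σ²_Flooring = ((27−13)/6)² = 5.444
te_Trim work = (7 + 4·11 + 15)/6 = 66/6 = 11; σ²_Trim work = ((15−7)/6)² = 1.778
te_Final inspection = (1 + 4·2 + 9)/6 = 18/6 = 3; σ²_Final inspection = ((9−1)/6)² = 1.778

Forward pass:
ES_Electrical rough-in = 0; EF_Electrical rough-in = 4
ES_Plumbing rough-in = 0; EF_Plumbing rough-in = 14
ES_HVAC install = 0; EF_HVAC install = 10
ES_Insulation = 0; EF_Insulation = 10
ES_Drywall = 0; EF_Drywall = 7
ES_Painting = 10; EF_Painting = 10+6 = 16
ES_Flooring = max(EF_Electrical rough-in=4, EF_Insulation=10) = 10; EF_Flooring = 10+16 = 26
ES_Trim work = max(EF_Electrical rough-in=4, EF_Insulation=10) = 10; EF_Trim work = 10+11 = 21
ES_Final inspection = max(EF_Electrical rough-in=4, EF_Plumbing rough-in=14, EF_Drywall=7, EF_Painting=16, EF_Flooring=26, EF_Trim work=21) = 26; EF_Final inspection = 26+3 = 29
Expected project duration μ = 29 days. Critical path: Insulation → Flooring → Final inspection.

Variances on critical path: σ²_Insulation=7.111, σ²_Flooring=5.444, σ²_Final inspection=1.778.
Largest is σ²_Insulation = 7.111.

Insulation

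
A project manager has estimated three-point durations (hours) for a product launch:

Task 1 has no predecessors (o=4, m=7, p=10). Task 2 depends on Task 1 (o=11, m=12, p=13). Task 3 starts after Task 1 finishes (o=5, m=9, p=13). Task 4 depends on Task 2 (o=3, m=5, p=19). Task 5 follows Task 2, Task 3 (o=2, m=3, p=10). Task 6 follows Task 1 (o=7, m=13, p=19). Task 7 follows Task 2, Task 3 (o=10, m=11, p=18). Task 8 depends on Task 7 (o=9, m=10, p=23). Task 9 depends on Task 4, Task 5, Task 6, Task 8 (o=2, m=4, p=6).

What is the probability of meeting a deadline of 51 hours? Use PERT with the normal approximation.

0.912

te_Task 1 = (4 + 4·7 + 10)/6 = 42/6 = 7; σ²_Task 1 = ((10−4)/6)² = 1.000
te_Task 2 = (11 + 4·12 + 13)/6 = 72/6 = 12; σ²_Task 2 = ((13−11)/6)² = 0.111
te_Task 3 = (5 + 4·9 + 13)/6 = 54/6 = 9; σ²_Task 3 = ((13−5)/6)² = 1.778
te_Task 4 = (3 + 4·5 + 19)/6 = 42/6 = 7; σ²_Task 4 = ((19−3)/6)² = 7.111
te_Task 5 = (2 + 4·3 + 10)/6 = 24/6 = 4; σ²_Task 5 = ((10−2)/6)² = 1.778
te_Task 6 = (7 + 4·13 + 19)/6 = 78/6 = 13; σ²_Task 6 = ((19−7)/6)² = 4.000
te_Task 7 = (10 + 4·11 + 18)/6 = 72/6 = 12; σ²_Task 7 = ((18−10)/6)² = 1.778
te_Task 8 = (9 + 4·10 + 23)/6 = 72/6 = 12; σ²_Task 8 = ((23−9)/6)² = 5.444
te_Task 9 = (2 + 4·4 + 6)/6 = 24/6 = 4; σ²_Task 9 = ((6−2)/6)² = 0.444

Forward pass:
ES_Task 1 = 0; EF_Task 1 = 7
ES_Task 2 = 7; EF_Task 2 = 7+12 = 19
ES_Task 3 = 7; EF_Task 3 = 7+9 = 16
ES_Task 4 = 19; EF_Task 4 = 19+7 = 26
ES_Task 5 = max(EF_Task 2=19, EF_Task 3=16) = 19; EF_Task 5 = 19+4 = 23
ES_Task 6 = 7; EF_Task 6 = 7+13 = 20
ES_Task 7 = max(EF_Task 2=19, EF_Task 3=16) = 19; EF_Task 7 = 19+12 = 31
ES_Task 8 = 31; EF_Task 8 = 31+12 = 43
ES_Task 9 = max(EF_Task 4=26, EF_Task 5=23, EF_Task 6=20, EF_Task 8=43) = 43; EF_Task 9 = 43+4 = 47
Expected project duration μ = 47 hours. Critical path: Task 1 → Task 2 → Task 7 → Task 8 → Task 9.

Variance along critical path = 1.000 + 0.111 + 1.778 + 5.444 + 0.444 = 8.778; σ = √8.778 = 2.963 hours.
Z = (51 − 47) / 2.963 = 1.350
P(T ≤ 51) = Φ(1.350) ≈ 0.912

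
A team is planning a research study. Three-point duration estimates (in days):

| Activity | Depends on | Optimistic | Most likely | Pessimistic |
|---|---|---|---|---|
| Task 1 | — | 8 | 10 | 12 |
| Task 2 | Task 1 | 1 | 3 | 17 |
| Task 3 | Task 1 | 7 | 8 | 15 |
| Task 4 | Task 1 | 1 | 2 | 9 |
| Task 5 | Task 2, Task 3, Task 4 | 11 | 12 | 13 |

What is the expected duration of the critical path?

te_Task 1 = (8 + 4·10 + 12)/6 = 60/6 = 10
te_Task 2 = (1 + 4·3 + 17)/6 = 30/6 = 5
te_Task 3 = (7 + 4·8 + 15)/6 = 54/6 = 9
te_Task 4 = (1 + 4·2 + 9)/6 = 18/6 = 3
te_Task 5 = (11 + 4·12 + 13)/6 = 72/6 = 12

Forward pass:
ES_Task 1 = 0; EF_Task 1 = 10
ES_Task 2 = 10; EF_Task 2 = 10+5 = 15
ES_Task 3 = 10; EF_Task 3 = 10+9 = 19
ES_Task 4 = 10; EF_Task 4 = 10+3 = 13
ES_Task 5 = max(EF_Task 2=15, EF_Task 3=19, EF_Task 4=13) = 19; EF_Task 5 = 19+12 = 31
Expected project duration μ = 31 days. Critical path: Task 1 → Task 3 → Task 5.

31 days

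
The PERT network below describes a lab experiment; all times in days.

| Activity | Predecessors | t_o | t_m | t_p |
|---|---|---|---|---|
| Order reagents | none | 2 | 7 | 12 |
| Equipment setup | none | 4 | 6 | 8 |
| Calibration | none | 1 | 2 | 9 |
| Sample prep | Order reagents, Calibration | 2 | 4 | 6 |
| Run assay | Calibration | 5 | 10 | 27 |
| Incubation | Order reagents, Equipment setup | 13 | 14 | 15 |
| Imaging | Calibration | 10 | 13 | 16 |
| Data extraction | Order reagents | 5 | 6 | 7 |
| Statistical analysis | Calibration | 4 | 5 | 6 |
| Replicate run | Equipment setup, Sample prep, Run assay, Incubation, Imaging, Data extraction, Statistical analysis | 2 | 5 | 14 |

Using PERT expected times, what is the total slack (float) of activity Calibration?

te_Order reagents = (2 + 4·7 + 12)/6 = 42/6 = 7
te_Equipment setup = (4 + 4·6 + 8)/6 = 36/6 = 6
te_Calibration = (1 + 4·2 + 9)/6 = 18/6 = 3
te_Sample prep = (2 + 4·4 + 6)/6 = 24/6 = 4
te_Run assay = (5 + 4·10 + 27)/6 = 72/6 = 12
te_Incubation = (13 + 4·14 + 15)/6 = 84/6 = 14
te_Imaging = (10 + 4·13 + 16)/6 = 78/6 = 13
te_Data extraction = (5 + 4·6 + 7)/6 = 36/6 = 6
te_Statistical analysis = (4 + 4·5 + 6)/6 = 30/6 = 5
te_Replicate run = (2 + 4·5 + 14)/6 = 36/6 = 6

Forward pass:
ES_Order reagents = 0; EF_Order reagents = 7
ES_Equipment setup = 0; EF_Equipment setup = 6
ES_Calibration = 0; EF_Calibration = 3
ES_Sample prep = max(EF_Order reagents=7, EF_Calibration=3) = 7; EF_Sample prep = 7+4 = 11
ES_Run assay = 3; EF_Run assay = 3+12 = 15
ES_Incubation = max(EF_Order reagents=7, EF_Equipment setup=6) = 7; EF_Incubation = 7+14 = 21
ES_Imaging = 3; EF_Imaging = 3+13 = 16
ES_Data extraction = 7; EF_Data extraction = 7+6 = 13
ES_Statistical analysis = 3; EF_Statistical analysis = 3+5 = 8
ES_Replicate run = max(EF_Equipment setup=6, EF_Sample prep=11, EF_Run assay=15, EF_Incubation=21, EF_Imaging=16, EF_Data extraction=13, EF_Statistical analysis=8) = 21; EF_Replicate run = 21+6 = 27
Expected project duration μ = 27 days. Critical path: Order reagents → Incubation → Replicate run.

Backward pass:
LF_Replicate run = 27; LS_Replicate run = 27−6 = 21
LF_Statistical analysis = LS_Replicate run = 21; LS_Statistical analysis = 21−5 = 16
LF_Data extraction = LS_Replicate run = 21; LS_Data extraction = 21−6 = 15
LF_Imaging = LS_Replicate run = 21; LS_Imaging = 21−13 = 8
LF_Incubation = LS_Replicate run = 21; LS_Incubation = 21−14 = 7
LF_Run assay = LS_Replicate run = 21; LS_Run assay = 21−12 = 9
LF_Sample prep = LS_Replicate run = 21; LS_Sample prep = 21−4 = 17
LF_Calibration = min(LS_Sample prep=17, LS_Run assay=9, LS_Imaging=8, LS_Statistical analysis=16) = 8; LS_Calibration = 8−3 = 5
LF_Equipment setup = min(LS_Incubation=7, LS_Replicate run=21) = 7; LS_Equipment setup = 7−6 = 1
LF_Order reagents = min(LS_Sample prep=17, LS_Incubation=7, LS_Data extraction=15) = 7; LS_Order reagents = 7−7 = 0
Slack_Calibration = LS_Calibration − ES_Calibration = 5 − 0 = 5

5 days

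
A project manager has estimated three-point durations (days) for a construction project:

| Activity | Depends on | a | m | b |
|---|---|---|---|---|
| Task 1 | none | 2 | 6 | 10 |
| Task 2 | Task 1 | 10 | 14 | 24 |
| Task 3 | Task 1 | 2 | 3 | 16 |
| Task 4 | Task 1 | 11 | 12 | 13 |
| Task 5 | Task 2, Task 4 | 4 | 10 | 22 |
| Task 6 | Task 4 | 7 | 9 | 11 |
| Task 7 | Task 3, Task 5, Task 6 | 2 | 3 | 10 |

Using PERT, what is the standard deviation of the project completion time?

4.24 days

te_Task 1 = (2 + 4·6 + 10)/6 = 36/6 = 6; σ²_Task 1 = ((10−2)/6)² = 1.778
te_Task 2 = (10 + 4·14 + 24)/6 = 90/6 = 15; σ²_Task 2 = ((24−10)/6)² = 5.444
te_Task 3 = (2 + 4·3 + 16)/6 = 30/6 = 5; σ²_Task 3 = ((16−2)/6)² = 5.444
te_Task 4 = (11 + 4·12 + 13)/6 = 72/6 = 12; σ²_Task 4 = ((13−11)/6)² = 0.111
te_Task 5 = (4 + 4·10 + 22)/6 = 66/6 = 11; σ²_Task 5 = ((22−4)/6)² = 9.000
te_Task 6 = (7 + 4·9 + 11)/6 = 54/6 = 9; σ²_Task 6 = ((11−7)/6)² = 0.444
te_Task 7 = (2 + 4·3 + 10)/6 = 24/6 = 4; σ²_Task 7 = ((10−2)/6)² = 1.778

Forward pass:
ES_Task 1 = 0; EF_Task 1 = 6
ES_Task 2 = 6; EF_Task 2 = 6+15 = 21
ES_Task 3 = 6; EF_Task 3 = 6+5 = 11
ES_Task 4 = 6; EF_Task 4 = 6+12 = 18
ES_Task 5 = max(EF_Task 2=21, EF_Task 4=18) = 21; EF_Task 5 = 21+11 = 32
ES_Task 6 = 18; EF_Task 6 = 18+9 = 27
ES_Task 7 = max(EF_Task 3=11, EF_Task 5=32, EF_Task 6=27) = 32; EF_Task 7 = 32+4 = 36
Expected project duration μ = 36 days. Critical path: Task 1 → Task 2 → Task 5 → Task 7.

Variance along critical path = 1.778 + 5.444 + 9.000 + 1.778 = 18.000
σ = √18.000 = 4.243 days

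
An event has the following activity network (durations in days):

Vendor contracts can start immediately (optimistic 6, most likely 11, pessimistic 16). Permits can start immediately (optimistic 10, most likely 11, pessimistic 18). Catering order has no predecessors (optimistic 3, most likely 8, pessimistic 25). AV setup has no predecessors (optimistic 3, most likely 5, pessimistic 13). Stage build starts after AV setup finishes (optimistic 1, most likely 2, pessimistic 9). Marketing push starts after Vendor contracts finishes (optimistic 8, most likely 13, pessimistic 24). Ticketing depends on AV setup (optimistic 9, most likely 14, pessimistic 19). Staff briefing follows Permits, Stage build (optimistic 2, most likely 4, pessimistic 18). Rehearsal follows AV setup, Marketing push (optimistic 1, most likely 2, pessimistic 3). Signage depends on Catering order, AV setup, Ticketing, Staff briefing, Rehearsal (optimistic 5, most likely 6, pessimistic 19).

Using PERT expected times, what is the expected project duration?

te_Vendor contracts = (6 + 4·11 + 16)/6 = 66/6 = 11
te_Permits = (10 + 4·11 + 18)/6 = 72/6 = 12
te_Catering order = (3 + 4·8 + 25)/6 = 60/6 = 10
te_AV setup = (3 + 4·5 + 13)/6 = 36/6 = 6
te_Stage build = (1 + 4·2 + 9)/6 = 18/6 = 3
te_Marketing push = (8 + 4·13 + 24)/6 = 84/6 = 14
te_Ticketing = (9 + 4·14 + 19)/6 = 84/6 = 14
te_Staff briefing = (2 + 4·4 + 18)/6 = 36/6 = 6
te_Rehearsal = (1 + 4·2 + 3)/6 = 12/6 = 2
te_Signage = (5 + 4·6 + 19)/6 = 48/6 = 8

Forward pass:
ES_Vendor contracts = 0; EF_Vendor contracts = 11
ES_Permits = 0; EF_Permits = 12
ES_Catering order = 0; EF_Catering order = 10
ES_AV setup = 0; EF_AV setup = 6
ES_Stage build = 6; EF_Stage build = 6+3 = 9
ES_Marketing push = 11; EF_Marketing push = 11+14 = 25
ES_Ticketing = 6; EF_Ticketing = 6+14 = 20
ES_Staff briefing = max(EF_Permits=12, EF_Stage build=9) = 12; EF_Staff briefing = 12+6 = 18
ES_Rehearsal = max(EF_AV setup=6, EF_Marketing push=25) = 25; EF_Rehearsal = 25+2 = 27
ES_Signage = max(EF_Catering order=10, EF_AV setup=6, EF_Ticketing=20, EF_Staff briefing=18, EF_Rehearsal=27) = 27; EF_Signage = 27+8 = 35
Expected project duration μ = 35 days. Critical path: Vendor contracts → Marketing push → Rehearsal → Signage.

35 days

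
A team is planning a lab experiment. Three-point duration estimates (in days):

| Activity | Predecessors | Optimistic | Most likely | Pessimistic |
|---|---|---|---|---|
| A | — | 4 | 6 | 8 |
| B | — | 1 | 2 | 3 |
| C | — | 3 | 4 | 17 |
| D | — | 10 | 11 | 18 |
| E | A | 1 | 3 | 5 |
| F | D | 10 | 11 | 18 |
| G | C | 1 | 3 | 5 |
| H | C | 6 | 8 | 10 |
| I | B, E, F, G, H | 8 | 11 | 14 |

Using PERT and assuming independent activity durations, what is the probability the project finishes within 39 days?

0.970

te_A = (4 + 4·6 + 8)/6 = 36/6 = 6; σ²_A = ((8−4)/6)² = 0.444
te_B = (1 + 4·2 + 3)/6 = 12/6 = 2; σ²_B = ((3−1)/6)² = 0.111
te_C = (3 + 4·4 + 17)/6 = 36/6 = 6; σ²_C = ((17−3)/6)² = 5.444
te_D = (10 + 4·11 + 18)/6 = 72/6 = 12; σ²_D = ((18−10)/6)² = 1.778
te_E = (1 + 4·3 + 5)/6 = 18/6 = 3; σ²_E = ((5−1)/6)² = 0.444
te_F = (10 + 4·11 + 18)/6 = 72/6 = 12; σ²_F = ((18−10)/6)² = 1.778
te_G = (1 + 4·3 + 5)/6 = 18/6 = 3; σ²_G = ((5−1)/6)² = 0.444
te_H = (6 + 4·8 + 10)/6 = 48/6 = 8; σ²_H = ((10−6)/6)² = 0.444
te_I = (8 + 4·11 + 14)/6 = 66/6 = 11; σ²_I = ((14−8)/6)² = 1.000

Forward pass:
ES_A = 0; EF_A = 6
ES_B = 0; EF_B = 2
ES_C = 0; EF_C = 6
ES_D = 0; EF_D = 12
ES_E = 6; EF_E = 6+3 = 9
ES_F = 12; EF_F = 12+12 = 24
ES_G = 6; EF_G = 6+3 = 9
ES_H = 6; EF_H = 6+8 = 14
ES_I = max(EF_B=2, EF_E=9, EF_F=24, EF_G=9, EF_H=14) = 24; EF_I = 24+11 = 35
Expected project duration μ = 35 days. Critical path: D → F → I.

Variance along critical path = 1.778 + 1.778 + 1.000 = 4.556; σ = √4.556 = 2.134 days.
Z = (39 − 35) / 2.134 = 1.874
P(T ≤ 39) = Φ(1.874) ≈ 0.970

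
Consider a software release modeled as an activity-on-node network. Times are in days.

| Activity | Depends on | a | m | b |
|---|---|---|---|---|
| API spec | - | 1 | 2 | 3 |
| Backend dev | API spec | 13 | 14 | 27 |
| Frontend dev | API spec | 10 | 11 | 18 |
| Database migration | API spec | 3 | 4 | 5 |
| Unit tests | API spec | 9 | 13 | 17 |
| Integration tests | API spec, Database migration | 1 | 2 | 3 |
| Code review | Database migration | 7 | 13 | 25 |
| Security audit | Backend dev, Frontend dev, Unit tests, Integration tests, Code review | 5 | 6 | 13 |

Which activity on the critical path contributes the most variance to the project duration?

te_API spec = (1 + 4·2 + 3)/6 = 12/6 = 2; σ²_API spec = ((3−1)/6)² = 0.111
te_Backend dev = (13 + 4·14 + 27)/6 = 96/6 = 16; σ²_Backend dev = ((27−13)/6)² = 5.444
te_Frontend dev = (10 + 4·11 + 18)/6 = 72/6 = 12; σ²_Frontend dev = ((18−10)/6)² = 1.778
te_Database migration = (3 + 4·4 + 5)/6 = 24/6 = 4; σ²_Database migration = ((5−3)/6)² = 0.111
te_Unit tests = (9 + 4·13 + 17)/6 = 78/6 = 13; σ²_Unit tests = ((17−9)/6)² = 1.778
te_Integration tests = (1 + 4·2 + 3)/6 = 12/6 = 2; σ²_Integration tests = ((3−1)/6)² = 0.111
te_Code review = (7 + 4·13 + 25)/6 = 84/6 = 14; σ²_Code review = ((25−7)/6)² = 9.000
te_Security audit = (5 + 4·6 + 13)/6 = 42/6 = 7; σ²_Security audit = ((13−5)/6)² = 1.778

Forward pass:
ES_API spec = 0; EF_API spec = 2
ES_Backend dev = 2; EF_Backend dev = 2+16 = 18
ES_Frontend dev = 2; EF_Frontend dev = 2+12 = 14
ES_Database migration = 2; EF_Database migration = 2+4 = 6
ES_Unit tests = 2; EF_Unit tests = 2+13 = 15
ES_Integration tests = max(EF_API spec=2, EF_Database migration=6) = 6; EF_Integration tests = 6+2 = 8
ES_Code review = 6; EF_Code review = 6+14 = 20
ES_Security audit = max(EF_Backend dev=18, EF_Frontend dev=14, EF_Unit tests=15, EF_Integration tests=8, EF_Code review=20) = 20; EF_Security audit = 20+7 = 27
Expected project duration μ = 27 days. Critical path: API spec → Database migration → Code review → Security audit.

Variances on critical path: σ²_API spec=0.111, σ²_Database migration=0.111, σ²_Code review=9.000, σ²_Security audit=1.778.
Largest is σ²_Code review = 9.000.

Code review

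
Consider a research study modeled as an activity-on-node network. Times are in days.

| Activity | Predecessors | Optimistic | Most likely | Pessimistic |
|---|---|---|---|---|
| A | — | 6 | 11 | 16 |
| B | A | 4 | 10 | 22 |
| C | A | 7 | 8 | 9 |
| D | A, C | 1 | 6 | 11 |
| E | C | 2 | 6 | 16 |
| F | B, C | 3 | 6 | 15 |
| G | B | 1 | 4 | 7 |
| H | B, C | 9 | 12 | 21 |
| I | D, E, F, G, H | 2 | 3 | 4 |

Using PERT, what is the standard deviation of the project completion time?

3.99 days

te_A = (6 + 4·11 + 16)/6 = 66/6 = 11; σ²_A = ((16−6)/6)² = 2.778
te_B = (4 + 4·10 + 22)/6 = 66/6 = 11; σ²_B = ((22−4)/6)² = 9.000
te_C = (7 + 4·8 + 9)/6 = 48/6 = 8; σ²_C = ((9−7)/6)² = 0.111
te_D = (1 + 4·6 + 11)/6 = 36/6 = 6; σ²_D = ((11−1)/6)² = 2.778
te_E = (2 + 4·6 + 16)/6 = 42/6 = 7; σ²_E = ((16−2)/6)² = 5.444
te_F = (3 + 4·6 + 15)/6 = 42/6 = 7; σ²_F = ((15−3)/6)² = 4.000
te_G = (1 + 4·4 + 7)/6 = 24/6 = 4; σ²_G = ((7−1)/6)² = 1.000
te_H = (9 + 4·12 + 21)/6 = 78/6 = 13; σ²_H = ((21−9)/6)² = 4.000
te_I = (2 + 4·3 + 4)/6 = 18/6 = 3; σ²_I = ((4−2)/6)² = 0.111

Forward pass:
ES_A = 0; EF_A = 11
ES_B = 11; EF_B = 11+11 = 22
ES_C = 11; EF_C = 11+8 = 19
ES_D = max(EF_A=11, EF_C=19) = 19; EF_D = 19+6 = 25
ES_E = 19; EF_E = 19+7 = 26
ES_F = max(EF_B=22, EF_C=19) = 22; EF_F = 22+7 = 29
ES_G = 22; EF_G = 22+4 = 26
ES_H = max(EF_B=22, EF_C=19) = 22; EF_H = 22+13 = 35
ES_I = max(EF_D=25, EF_E=26, EF_F=29, EF_G=26, EF_H=35) = 35; EF_I = 35+3 = 38
Expected project duration μ = 38 days. Critical path: A → B → H → I.

Variance along critical path = 2.778 + 9.000 + 4.000 + 0.111 = 15.889
σ = √15.889 = 3.986 days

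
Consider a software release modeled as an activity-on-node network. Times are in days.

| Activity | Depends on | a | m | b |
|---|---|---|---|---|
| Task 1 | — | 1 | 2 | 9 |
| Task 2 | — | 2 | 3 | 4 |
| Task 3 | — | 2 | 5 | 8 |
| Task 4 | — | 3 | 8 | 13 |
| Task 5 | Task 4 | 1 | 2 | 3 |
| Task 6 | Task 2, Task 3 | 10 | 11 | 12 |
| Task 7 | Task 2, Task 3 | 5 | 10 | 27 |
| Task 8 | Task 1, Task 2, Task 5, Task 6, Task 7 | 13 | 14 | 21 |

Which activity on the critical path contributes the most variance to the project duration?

te_Task 1 = (1 + 4·2 + 9)/6 = 18/6 = 3; σ²_Task 1 = ((9−1)/6)² = 1.778
te_Task 2 = (2 + 4·3 + 4)/6 = 18/6 = 3; σ²_Task 2 = ((4−2)/6)² = 0.111
te_Task 3 = (2 + 4·5 + 8)/6 = 30/6 = 5; σ²_Task 3 = ((8−2)/6)² = 1.000
te_Task 4 = (3 + 4·8 + 13)/6 = 48/6 = 8; σ²_Task 4 = ((13−3)/6)² = 2.778
te_Task 5 = (1 + 4·2 + 3)/6 = 12/6 = 2; σ²_Task 5 = ((3−1)/6)² = 0.111
te_Task 6 = (10 + 4·11 + 12)/6 = 66/6 = 11; σ²_Task 6 = ((12−10)/6)² = 0.111
te_Task 7 = (5 + 4·10 + 27)/6 = 72/6 = 12; σ²_Task 7 = ((27−5)/6)² = 13.444
te_Task 8 = (13 + 4·14 + 21)/6 = 90/6 = 15; σ²_Task 8 = ((21−13)/6)² = 1.778

Forward pass:
ES_Task 1 = 0; EF_Task 1 = 3
ES_Task 2 = 0; EF_Task 2 = 3
ES_Task 3 = 0; EF_Task 3 = 5
ES_Task 4 = 0; EF_Task 4 = 8
ES_Task 5 = 8; EF_Task 5 = 8+2 = 10
ES_Task 6 = max(EF_Task 2=3, EF_Task 3=5) = 5; EF_Task 6 = 5+11 = 16
ES_Task 7 = max(EF_Task 2=3, EF_Task 3=5) = 5; EF_Task 7 = 5+12 = 17
ES_Task 8 = max(EF_Task 1=3, EF_Task 2=3, EF_Task 5=10, EF_Task 6=16, EF_Task 7=17) = 17; EF_Task 8 = 17+15 = 32
Expected project duration μ = 32 days. Critical path: Task 3 → Task 7 → Task 8.

Variances on critical path: σ²_Task 3=1.000, σ²_Task 7=13.444, σ²_Task 8=1.778.
Largest is σ²_Task 7 = 13.444.

Task 7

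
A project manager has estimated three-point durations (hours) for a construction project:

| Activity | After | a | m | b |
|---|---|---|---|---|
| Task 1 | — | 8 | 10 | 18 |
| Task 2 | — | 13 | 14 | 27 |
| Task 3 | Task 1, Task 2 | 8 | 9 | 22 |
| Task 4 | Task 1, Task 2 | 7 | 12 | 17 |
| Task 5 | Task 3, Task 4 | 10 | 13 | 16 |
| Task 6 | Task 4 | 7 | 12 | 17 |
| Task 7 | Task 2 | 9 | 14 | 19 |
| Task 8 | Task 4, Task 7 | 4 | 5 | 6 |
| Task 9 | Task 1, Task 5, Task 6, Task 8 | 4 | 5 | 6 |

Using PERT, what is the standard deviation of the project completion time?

3.06 hours

te_Task 1 = (8 + 4·10 + 18)/6 = 66/6 = 11; σ²_Task 1 = ((18−8)/6)² = 2.778
te_Task 2 = (13 + 4·14 + 27)/6 = 96/6 = 16; σ²_Task 2 = ((27−13)/6)² = 5.444
te_Task 3 = (8 + 4·9 + 22)/6 = 66/6 = 11; σ²_Task 3 = ((22−8)/6)² = 5.444
te_Task 4 = (7 + 4·12 + 17)/6 = 72/6 = 12; σ²_Task 4 = ((17−7)/6)² = 2.778
te_Task 5 = (10 + 4·13 + 16)/6 = 78/6 = 13; σ²_Task 5 = ((16−10)/6)² = 1.000
te_Task 6 = (7 + 4·12 + 17)/6 = 72/6 = 12; σ²_Task 6 = ((17−7)/6)² = 2.778
te_Task 7 = (9 + 4·14 + 19)/6 = 84/6 = 14; σ²_Task 7 = ((19−9)/6)² = 2.778
te_Task 8 = (4 + 4·5 + 6)/6 = 30/6 = 5; σ²_Task 8 = ((6−4)/6)² = 0.111
te_Task 9 = (4 + 4·5 + 6)/6 = 30/6 = 5; σ²_Task 9 = ((6−4)/6)² = 0.111

Forward pass:
ES_Task 1 = 0; EF_Task 1 = 11
ES_Task 2 = 0; EF_Task 2 = 16
ES_Task 3 = max(EF_Task 1=11, EF_Task 2=16) = 16; EF_Task 3 = 16+11 = 27
ES_Task 4 = max(EF_Task 1=11, EF_Task 2=16) = 16; EF_Task 4 = 16+12 = 28
ES_Task 5 = max(EF_Task 3=27, EF_Task 4=28) = 28; EF_Task 5 = 28+13 = 41
ES_Task 6 = 28; EF_Task 6 = 28+12 = 40
ES_Task 7 = 16; EF_Task 7 = 16+14 = 30
ES_Task 8 = max(EF_Task 4=28, EF_Task 7=30) = 30; EF_Task 8 = 30+5 = 35
ES_Task 9 = max(EF_Task 1=11, EF_Task 5=41, EF_Task 6=40, EF_Task 8=35) = 41; EF_Task 9 = 41+5 = 46
Expected project duration μ = 46 hours. Critical path: Task 2 → Task 4 → Task 5 → Task 9.

Variance along critical path = 5.444 + 2.778 + 1.000 + 0.111 = 9.333
σ = √9.333 = 3.055 hours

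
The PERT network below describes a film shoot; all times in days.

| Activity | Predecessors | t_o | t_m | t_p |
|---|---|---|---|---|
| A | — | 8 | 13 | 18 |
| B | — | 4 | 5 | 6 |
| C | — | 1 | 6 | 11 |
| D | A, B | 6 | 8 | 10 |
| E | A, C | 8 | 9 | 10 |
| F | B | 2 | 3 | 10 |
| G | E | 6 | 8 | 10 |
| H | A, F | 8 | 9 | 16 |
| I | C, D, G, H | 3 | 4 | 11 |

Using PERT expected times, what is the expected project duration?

35 days

te_A = (8 + 4·13 + 18)/6 = 78/6 = 13
te_B = (4 + 4·5 + 6)/6 = 30/6 = 5
te_C = (1 + 4·6 + 11)/6 = 36/6 = 6
te_D = (6 + 4·8 + 10)/6 = 48/6 = 8
te_E = (8 + 4·9 + 10)/6 = 54/6 = 9
te_F = (2 + 4·3 + 10)/6 = 24/6 = 4
te_G = (6 + 4·8 + 10)/6 = 48/6 = 8
te_H = (8 + 4·9 + 16)/6 = 60/6 = 10
te_I = (3 + 4·4 + 11)/6 = 30/6 = 5

Forward pass:
ES_A = 0; EF_A = 13
ES_B = 0; EF_B = 5
ES_C = 0; EF_C = 6
ES_D = max(EF_A=13, EF_B=5) = 13; EF_D = 13+8 = 21
ES_E = max(EF_A=13, EF_C=6) = 13; EF_E = 13+9 = 22
ES_F = 5; EF_F = 5+4 = 9
ES_G = 22; EF_G = 22+8 = 30
ES_H = max(EF_A=13, EF_F=9) = 13; EF_H = 13+10 = 23
ES_I = max(EF_C=6, EF_D=21, EF_G=30, EF_H=23) = 30; EF_I = 30+5 = 35
Expected project duration μ = 35 days. Critical path: A → E → G → I.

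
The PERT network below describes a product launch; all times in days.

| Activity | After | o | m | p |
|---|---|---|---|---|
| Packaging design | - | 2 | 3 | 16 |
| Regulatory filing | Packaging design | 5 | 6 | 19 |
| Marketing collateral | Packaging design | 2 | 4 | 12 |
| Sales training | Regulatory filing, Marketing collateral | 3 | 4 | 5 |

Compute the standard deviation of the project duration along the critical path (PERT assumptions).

3.32 days

te_Packaging design = (2 + 4·3 + 16)/6 = 30/6 = 5; σ²_Packaging design = ((16−2)/6)² = 5.444
te_Regulatory filing = (5 + 4·6 + 19)/6 = 48/6 = 8; σ²_Regulatory filing = ((19−5)/6)² = 5.444
te_Marketing collateral = (2 + 4·4 + 12)/6 = 30/6 = 5; σ²_Marketing collateral = ((12−2)/6)² = 2.778
te_Sales training = (3 + 4·4 + 5)/6 = 24/6 = 4; σ²_Sales training = ((5−3)/6)² = 0.111

Forward pass:
ES_Packaging design = 0; EF_Packaging design = 5
ES_Regulatory filing = 5; EF_Regulatory filing = 5+8 = 13
ES_Marketing collateral = 5; EF_Marketing collateral = 5+5 = 10
ES_Sales training = max(EF_Regulatory filing=13, EF_Marketing collateral=10) = 13; EF_Sales training = 13+4 = 17
Expected project duration μ = 17 days. Critical path: Packaging design → Regulatory filing → Sales training.

Variance along critical path = 5.444 + 5.444 + 0.111 = 11.000
σ = √11.000 = 3.317 days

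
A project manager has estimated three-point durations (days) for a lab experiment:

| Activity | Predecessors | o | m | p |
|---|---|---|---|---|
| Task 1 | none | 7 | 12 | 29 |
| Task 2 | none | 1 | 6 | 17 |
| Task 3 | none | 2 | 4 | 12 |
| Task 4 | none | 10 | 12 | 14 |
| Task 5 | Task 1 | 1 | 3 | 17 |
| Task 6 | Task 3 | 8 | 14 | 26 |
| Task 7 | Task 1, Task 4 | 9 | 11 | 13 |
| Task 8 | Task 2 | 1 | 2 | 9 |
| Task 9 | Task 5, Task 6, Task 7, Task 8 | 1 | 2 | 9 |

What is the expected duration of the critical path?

te_Task 1 = (7 + 4·12 + 29)/6 = 84/6 = 14
te_Task 2 = (1 + 4·6 + 17)/6 = 42/6 = 7
te_Task 3 = (2 + 4·4 + 12)/6 = 30/6 = 5
te_Task 4 = (10 + 4·12 + 14)/6 = 72/6 = 12
te_Task 5 = (1 + 4·3 + 17)/6 = 30/6 = 5
te_Task 6 = (8 + 4·14 + 26)/6 = 90/6 = 15
te_Task 7 = (9 + 4·11 + 13)/6 = 66/6 = 11
te_Task 8 = (1 + 4·2 + 9)/6 = 18/6 = 3
te_Task 9 = (1 + 4·2 + 9)/6 = 18/6 = 3

Forward pass:
ES_Task 1 = 0; EF_Task 1 = 14
ES_Task 2 = 0; EF_Task 2 = 7
ES_Task 3 = 0; EF_Task 3 = 5
ES_Task 4 = 0; EF_Task 4 = 12
ES_Task 5 = 14; EF_Task 5 = 14+5 = 19
ES_Task 6 = 5; EF_Task 6 = 5+15 = 20
ES_Task 7 = max(EF_Task 1=14, EF_Task 4=12) = 14; EF_Task 7 = 14+11 = 25
ES_Task 8 = 7; EF_Task 8 = 7+3 = 10
ES_Task 9 = max(EF_Task 5=19, EF_Task 6=20, EF_Task 7=25, EF_Task 8=10) = 25; EF_Task 9 = 25+3 = 28
Expected project duration μ = 28 days. Critical path: Task 1 → Task 7 → Task 9.

28 days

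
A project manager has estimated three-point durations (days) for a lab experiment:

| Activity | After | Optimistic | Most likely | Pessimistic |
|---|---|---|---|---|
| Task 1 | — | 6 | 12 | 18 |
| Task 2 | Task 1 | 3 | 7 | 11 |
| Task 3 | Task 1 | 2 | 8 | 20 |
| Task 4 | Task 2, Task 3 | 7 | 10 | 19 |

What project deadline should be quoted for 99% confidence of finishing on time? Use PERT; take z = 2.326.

41.6 days

te_Task 1 = (6 + 4·12 + 18)/6 = 72/6 = 12; σ²_Task 1 = ((18−6)/6)² = 4.000
te_Task 2 = (3 + 4·7 + 11)/6 = 42/6 = 7; σ²_Task 2 = ((11−3)/6)² = 1.778
te_Task 3 = (2 + 4·8 + 20)/6 = 54/6 = 9; σ²_Task 3 = ((20−2)/6)² = 9.000
te_Task 4 = (7 + 4·10 + 19)/6 = 66/6 = 11; σ²_Task 4 = ((19−7)/6)² = 4.000

Forward pass:
ES_Task 1 = 0; EF_Task 1 = 12
ES_Task 2 = 12; EF_Task 2 = 12+7 = 19
ES_Task 3 = 12; EF_Task 3 = 12+9 = 21
ES_Task 4 = max(EF_Task 2=19, EF_Task 3=21) = 21; EF_Task 4 = 21+11 = 32
Expected project duration μ = 32 days. Critical path: Task 1 → Task 3 → Task 4.

Variance along critical path = 4.000 + 9.000 + 4.000 = 17.000; σ = 4.123 days.
D = μ + z·σ = 32 + 2.326·4.123 = 41.6 days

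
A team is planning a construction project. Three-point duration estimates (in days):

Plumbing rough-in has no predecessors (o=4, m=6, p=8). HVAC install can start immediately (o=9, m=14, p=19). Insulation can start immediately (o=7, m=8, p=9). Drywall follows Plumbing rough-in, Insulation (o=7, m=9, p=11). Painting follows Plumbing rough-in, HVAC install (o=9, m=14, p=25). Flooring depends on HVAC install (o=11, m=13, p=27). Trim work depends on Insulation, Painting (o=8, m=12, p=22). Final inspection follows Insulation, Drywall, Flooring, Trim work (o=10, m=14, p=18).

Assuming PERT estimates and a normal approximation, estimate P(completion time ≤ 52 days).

0.167

te_Plumbing rough-in = (4 + 4·6 + 8)/6 = 36/6 = 6; σ²_Plumbing rough-in = ((8−4)/6)² = 0.444
te_HVAC install = (9 + 4·14 + 19)/6 = 84/6 = 14; σ²_HVAC install = ((19−9)/6)² = 2.778
te_Insulation = (7 + 4·8 + 9)/6 = 48/6 = 8; σ²_Insulation = ((9−7)/6)² = 0.111
te_Drywall = (7 + 4·9 + 11)/6 = 54/6 = 9; σ²_Drywall = ((11−7)/6)² = 0.444
te_Painting = (9 + 4·14 + 25)/6 = 90/6 = 15; σ²_Painting = ((25−9)/6)² = 7.111
te_Flooring = (11 + 4·13 + 27)/6 = 90/6 = 15; σ²_Flooring = ((27−11)/6)² = 7.111
te_Trim work = (8 + 4·12 + 22)/6 = 78/6 = 13; σ²_Trim work = ((22−8)/6)² = 5.444
te_Final inspection = (10 + 4·14 + 18)/6 = 84/6 = 14; σ²_Final inspection = ((18−10)/6)² = 1.778

Forward pass:
ES_Plumbing rough-in = 0; EF_Plumbing rough-in = 6
ES_HVAC install = 0; EF_HVAC install = 14
ES_Insulation = 0; EF_Insulation = 8
ES_Drywall = max(EF_Plumbing rough-in=6, EF_Insulation=8) = 8; EF_Drywall = 8+9 = 17
ES_Painting = max(EF_Plumbing rough-in=6, EF_HVAC install=14) = 14; EF_Painting = 14+15 = 29
ES_Flooring = 14; EF_Flooring = 14+15 = 29
ES_Trim work = max(EF_Insulation=8, EF_Painting=29) = 29; EF_Trim work = 29+13 = 42
ES_Final inspection = max(EF_Insulation=8, EF_Drywall=17, EF_Flooring=29, EF_Trim work=42) = 42; EF_Final inspection = 42+14 = 56
Expected project duration μ = 56 days. Critical path: HVAC install → Painting → Trim work → Final inspection.

Variance along critical path = 2.778 + 7.111 + 5.444 + 1.778 = 17.111; σ = √17.111 = 4.137 days.
Z = (52 − 56) / 4.137 = -0.967
P(T ≤ 52) = Φ(-0.967) ≈ 0.167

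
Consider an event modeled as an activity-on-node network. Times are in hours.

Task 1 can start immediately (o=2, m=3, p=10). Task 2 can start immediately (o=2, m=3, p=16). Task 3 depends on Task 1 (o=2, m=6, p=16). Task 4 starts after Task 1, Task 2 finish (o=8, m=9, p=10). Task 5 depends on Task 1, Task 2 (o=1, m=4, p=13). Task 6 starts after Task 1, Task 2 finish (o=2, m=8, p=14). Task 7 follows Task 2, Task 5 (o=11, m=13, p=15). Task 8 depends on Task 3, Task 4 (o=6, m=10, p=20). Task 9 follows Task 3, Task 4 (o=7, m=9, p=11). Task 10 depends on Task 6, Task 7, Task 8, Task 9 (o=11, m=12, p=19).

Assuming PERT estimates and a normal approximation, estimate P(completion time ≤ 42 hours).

te_Task 1 = (2 + 4·3 + 10)/6 = 24/6 = 4; σ²_Task 1 = ((10−2)/6)² = 1.778
te_Task 2 = (2 + 4·3 + 16)/6 = 30/6 = 5; σ²_Task 2 = ((16−2)/6)² = 5.444
te_Task 3 = (2 + 4·6 + 16)/6 = 42/6 = 7; σ²_Task 3 = ((16−2)/6)² = 5.444
te_Task 4 = (8 + 4·9 + 10)/6 = 54/6 = 9; σ²_Task 4 = ((10−8)/6)² = 0.111
te_Task 5 = (1 + 4·4 + 13)/6 = 30/6 = 5; σ²_Task 5 = ((13−1)/6)² = 4.000
te_Task 6 = (2 + 4·8 + 14)/6 = 48/6 = 8; σ²_Task 6 = ((14−2)/6)² = 4.000
te_Task 7 = (11 + 4·13 + 15)/6 = 78/6 = 13; σ²_Task 7 = ((15−11)/6)² = 0.444
te_Task 8 = (6 + 4·10 + 20)/6 = 66/6 = 11; σ²_Task 8 = ((20−6)/6)² = 5.444
te_Task 9 = (7 + 4·9 + 11)/6 = 54/6 = 9; σ²_Task 9 = ((11−7)/6)² = 0.444
te_Task 10 = (11 + 4·12 + 19)/6 = 78/6 = 13; σ²_Task 10 = ((19−11)/6)² = 1.778

Forward pass:
ES_Task 1 = 0; EF_Task 1 = 4
ES_Task 2 = 0; EF_Task 2 = 5
ES_Task 3 = 4; EF_Task 3 = 4+7 = 11
ES_Task 4 = max(EF_Task 1=4, EF_Task 2=5) = 5; EF_Task 4 = 5+9 = 14
ES_Task 5 = max(EF_Task 1=4, EF_Task 2=5) = 5; EF_Task 5 = 5+5 = 10
ES_Task 6 = max(EF_Task 1=4, EF_Task 2=5) = 5; EF_Task 6 = 5+8 = 13
ES_Task 7 = max(EF_Task 2=5, EF_Task 5=10) = 10; EF_Task 7 = 10+13 = 23
ES_Task 8 = max(EF_Task 3=11, EF_Task 4=14) = 14; EF_Task 8 = 14+11 = 25
ES_Task 9 = max(EF_Task 3=11, EF_Task 4=14) = 14; EF_Task 9 = 14+9 = 23
ES_Task 10 = max(EF_Task 6=13, EF_Task 7=23, EF_Task 8=25, EF_Task 9=23) = 25; EF_Task 10 = 25+13 = 38
Expected project duration μ = 38 hours. Critical path: Task 2 → Task 4 → Task 8 → Task 10.

Variance along critical path = 5.444 + 0.111 + 5.444 + 1.778 = 12.778; σ = √12.778 = 3.575 hours.
Z = (42 − 38) / 3.575 = 1.119
P(T ≤ 42) = Φ(1.119) ≈ 0.868

0.868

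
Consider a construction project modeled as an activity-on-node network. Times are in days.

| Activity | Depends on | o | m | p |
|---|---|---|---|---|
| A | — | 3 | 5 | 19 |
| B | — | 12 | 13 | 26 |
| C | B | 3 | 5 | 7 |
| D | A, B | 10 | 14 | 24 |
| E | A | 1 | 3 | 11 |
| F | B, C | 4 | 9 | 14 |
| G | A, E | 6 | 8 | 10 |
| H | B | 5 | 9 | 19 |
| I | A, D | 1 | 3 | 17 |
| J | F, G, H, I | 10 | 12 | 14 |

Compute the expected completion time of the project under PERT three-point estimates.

47 days

te_A = (3 + 4·5 + 19)/6 = 42/6 = 7
te_B = (12 + 4·13 + 26)/6 = 90/6 = 15
te_C = (3 + 4·5 + 7)/6 = 30/6 = 5
te_D = (10 + 4·14 + 24)/6 = 90/6 = 15
te_E = (1 + 4·3 + 11)/6 = 24/6 = 4
te_F = (4 + 4·9 + 14)/6 = 54/6 = 9
te_G = (6 + 4·8 + 10)/6 = 48/6 = 8
te_H = (5 + 4·9 + 19)/6 = 60/6 = 10
te_I = (1 + 4·3 + 17)/6 = 30/6 = 5
te_J = (10 + 4·12 + 14)/6 = 72/6 = 12

Forward pass:
ES_A = 0; EF_A = 7
ES_B = 0; EF_B = 15
ES_C = 15; EF_C = 15+5 = 20
ES_D = max(EF_A=7, EF_B=15) = 15; EF_D = 15+15 = 30
ES_E = 7; EF_E = 7+4 = 11
ES_F = max(EF_B=15, EF_C=20) = 20; EF_F = 20+9 = 29
ES_G = max(EF_A=7, EF_E=11) = 11; EF_G = 11+8 = 19
ES_H = 15; EF_H = 15+10 = 25
ES_I = max(EF_A=7, EF_D=30) = 30; EF_I = 30+5 = 35
ES_J = max(EF_F=29, EF_G=19, EF_H=25, EF_I=35) = 35; EF_J = 35+12 = 47
Expected project duration μ = 47 days. Critical path: B → D → I → J.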